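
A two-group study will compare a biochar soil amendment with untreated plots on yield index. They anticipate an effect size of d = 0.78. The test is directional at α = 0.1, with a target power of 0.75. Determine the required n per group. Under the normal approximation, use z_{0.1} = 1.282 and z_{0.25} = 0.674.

For two independent groups with equal n: n = 2·((z_{α} + z_β) / d)².
z_{α} + z_β = 1.282 + 0.674 = 1.956.
n = 2 × (1.956 / 0.78)² = 2 × 2.508² = 2 × 6.29 = 12.6.
Round up to the next whole participant.

n = 13 per group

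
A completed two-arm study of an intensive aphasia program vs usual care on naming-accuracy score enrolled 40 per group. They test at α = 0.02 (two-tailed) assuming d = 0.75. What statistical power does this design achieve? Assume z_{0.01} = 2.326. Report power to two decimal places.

For two equal groups, power = Φ(d·√(n/2) − z_{α/2}).
d·√(n/2) = 0.75 × √(40/2) = 0.75 × 4.472 = 3.354.
z_β = 3.354 − 2.326 = 1.028.
Power = Φ(1.028) = 0.848.

power ≈ 0.85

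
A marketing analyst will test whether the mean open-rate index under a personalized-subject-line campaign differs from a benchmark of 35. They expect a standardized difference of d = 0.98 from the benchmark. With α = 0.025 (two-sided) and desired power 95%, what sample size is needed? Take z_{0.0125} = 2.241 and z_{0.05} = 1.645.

For a one-sample test: n = ((z_{α/2} + z_β) / d)².
z_{α/2} + z_β = 2.241 + 1.645 = 3.886.
n = (3.886 / 0.98)² = 3.965² = 15.72.
Round up.

n = 16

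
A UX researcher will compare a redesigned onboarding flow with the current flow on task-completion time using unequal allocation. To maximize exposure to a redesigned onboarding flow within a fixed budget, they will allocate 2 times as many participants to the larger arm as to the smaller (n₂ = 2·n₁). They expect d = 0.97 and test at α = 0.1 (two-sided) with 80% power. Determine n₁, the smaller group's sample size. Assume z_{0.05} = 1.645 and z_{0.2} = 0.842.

With allocation ratio k = n₂/n₁ = 2, Var(x̄₁−x̄₂) = σ²(1/n₁ + 1/(k·n₁)) = σ²·(k+1)/(k·n₁).
So n₁ = (1 + 1/k)·((z_{α/2} + z_β)/d)² = 1.500 × (2.487/0.97)².
n₁ = 1.500 × 6.57 = 9.9.
Round up: n₁ = 10, giving n₂ = 2 × 10 = 20.

n₁ = 10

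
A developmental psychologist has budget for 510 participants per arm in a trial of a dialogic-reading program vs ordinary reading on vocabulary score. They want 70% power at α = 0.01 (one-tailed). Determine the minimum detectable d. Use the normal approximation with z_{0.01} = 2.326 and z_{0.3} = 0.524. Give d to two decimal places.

For two independent groups of n = 510 each: d_min = (z_{α} + z_β)·√(2/n).
z-sum = 2.326 + 0.524 = 2.850.
d_min = 2.850 × √(2/510) = 2.850 × 0.0626 = 0.178.

d_min ≈ 0.18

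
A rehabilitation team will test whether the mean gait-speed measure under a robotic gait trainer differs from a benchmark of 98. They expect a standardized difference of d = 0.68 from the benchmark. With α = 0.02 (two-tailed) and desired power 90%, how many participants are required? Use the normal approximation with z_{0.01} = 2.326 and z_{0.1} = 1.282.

For a one-sample test: n = ((z_{α/2} + z_β) / d)².
z_{α/2} + z_β = 2.326 + 1.282 = 3.608.
n = (3.608 / 0.68)² = 5.306² = 28.15.
Round up.

n = 29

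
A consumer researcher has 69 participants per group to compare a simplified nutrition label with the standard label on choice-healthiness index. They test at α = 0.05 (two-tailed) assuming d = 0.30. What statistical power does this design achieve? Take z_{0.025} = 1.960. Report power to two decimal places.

power ≈ 0.42

For two equal groups, power = Φ(d·√(n/2) − z_{α/2}).
d·√(n/2) = 0.30 × √(69/2) = 0.30 × 5.874 = 1.762.
z_β = 1.762 − 1.960 = -0.198.
Power = Φ(-0.198) = 0.422.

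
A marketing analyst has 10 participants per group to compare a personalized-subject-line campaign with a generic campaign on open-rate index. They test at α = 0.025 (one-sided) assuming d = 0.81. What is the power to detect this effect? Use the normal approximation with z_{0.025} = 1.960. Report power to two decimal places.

power ≈ 0.44

For two equal groups, power = Φ(d·√(n/2) − z_{α}).
d·√(n/2) = 0.81 × √(10/2) = 0.81 × 2.236 = 1.811.
z_β = 1.811 − 1.960 = -0.149.
Power = Φ(-0.149) = 0.441.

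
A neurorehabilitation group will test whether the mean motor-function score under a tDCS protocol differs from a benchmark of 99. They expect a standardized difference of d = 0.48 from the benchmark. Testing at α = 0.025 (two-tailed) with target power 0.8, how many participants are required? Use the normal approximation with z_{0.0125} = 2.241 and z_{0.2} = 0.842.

For a one-sample test: n = ((z_{α/2} + z_β) / d)².
z_{α/2} + z_β = 2.241 + 0.842 = 3.083.
n = (3.083 / 0.48)² = 6.423² = 41.25.
Round up.

n = 42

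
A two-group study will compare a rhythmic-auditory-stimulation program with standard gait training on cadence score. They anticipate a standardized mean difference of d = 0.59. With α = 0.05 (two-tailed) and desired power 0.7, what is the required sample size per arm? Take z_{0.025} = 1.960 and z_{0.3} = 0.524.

For two independent groups with equal n: n = 2·((z_{α/2} + z_β) / d)².
z_{α/2} + z_β = 1.960 + 0.524 = 2.484.
n = 2 × (2.484 / 0.59)² = 2 × 4.210² = 2 × 17.73 = 35.5.
Round up to the next whole participant.

n = 36 per group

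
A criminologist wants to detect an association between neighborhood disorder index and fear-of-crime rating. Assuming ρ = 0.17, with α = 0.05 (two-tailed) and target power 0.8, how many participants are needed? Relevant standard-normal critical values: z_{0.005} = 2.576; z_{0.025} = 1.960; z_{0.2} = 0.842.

n = 270

Fisher's z: C = ½·ln((1+r)/(1−r)) = ½·ln(1.4096) = 0.1717.
n = ((z_{α/2} + z_β)/C)² + 3.
(1.960 + 0.842) / 0.1717 = 2.802 / 0.1717 = 16.319.
n = 16.319² + 3 = 266.32 + 3 = 269.3.
Round up.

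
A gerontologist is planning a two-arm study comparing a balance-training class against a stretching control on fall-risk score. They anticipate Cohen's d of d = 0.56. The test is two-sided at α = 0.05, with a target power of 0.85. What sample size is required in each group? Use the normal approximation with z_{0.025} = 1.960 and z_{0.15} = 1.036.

n = 58 per group

For two independent groups with equal n: n = 2·((z_{α/2} + z_β) / d)².
z_{α/2} + z_β = 1.960 + 1.036 = 2.996.
n = 2 × (2.996 / 0.56)² = 2 × 5.350² = 2 × 28.62 = 57.2.
Round up to the next whole participant.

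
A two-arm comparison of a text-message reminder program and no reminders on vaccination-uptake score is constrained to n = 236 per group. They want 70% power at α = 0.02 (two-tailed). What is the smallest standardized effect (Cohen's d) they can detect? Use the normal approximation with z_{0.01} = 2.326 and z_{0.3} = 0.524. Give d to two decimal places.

For two independent groups of n = 236 each: d_min = (z_{α/2} + z_β)·√(2/n).
z-sum = 2.326 + 0.524 = 2.850.
d_min = 2.850 × √(2/236) = 2.850 × 0.0921 = 0.262.

d_min ≈ 0.26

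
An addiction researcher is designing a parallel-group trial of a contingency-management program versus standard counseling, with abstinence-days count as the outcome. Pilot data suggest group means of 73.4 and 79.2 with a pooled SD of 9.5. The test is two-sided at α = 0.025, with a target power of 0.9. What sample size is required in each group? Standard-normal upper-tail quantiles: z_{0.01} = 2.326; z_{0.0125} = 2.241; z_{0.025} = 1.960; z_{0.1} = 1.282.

Cohen's d = |M₁ − M₂| / SD_pooled = |73.4 − 79.2| / 9.5 = 5.8 / 9.5 = 0.611.
For two independent groups with equal n: n = 2·((z_{α/2} + z_β) / d)².
z_{α/2} + z_β = 2.241 + 1.282 = 3.523.
n = 2 × (3.523 / 0.611)² = 2 × 5.766² = 2 × 33.25 = 66.5.
Round up to the next whole participant.

n = 67 per group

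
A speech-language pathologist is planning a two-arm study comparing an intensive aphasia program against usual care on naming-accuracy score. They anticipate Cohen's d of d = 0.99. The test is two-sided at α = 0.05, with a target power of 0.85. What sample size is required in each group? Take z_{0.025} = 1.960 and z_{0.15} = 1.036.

For two independent groups with equal n: n = 2·((z_{α/2} + z_β) / d)².
z_{α/2} + z_β = 1.960 + 1.036 = 2.996.
n = 2 × (2.996 / 0.99)² = 2 × 3.026² = 2 × 9.16 = 18.3.
Round up to the next whole participant.

n = 19 per group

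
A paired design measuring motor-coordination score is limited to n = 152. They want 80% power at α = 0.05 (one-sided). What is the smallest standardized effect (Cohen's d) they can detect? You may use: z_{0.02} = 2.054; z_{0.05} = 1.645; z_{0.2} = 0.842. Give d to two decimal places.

d_min ≈ 0.20

For a single sample (or paired design) of n = 152: d_min = (z_{α} + z_β)/√n.
z-sum = 1.645 + 0.842 = 2.487.
d_min = 2.487 / √152 = 2.487 / 12.329 = 0.202.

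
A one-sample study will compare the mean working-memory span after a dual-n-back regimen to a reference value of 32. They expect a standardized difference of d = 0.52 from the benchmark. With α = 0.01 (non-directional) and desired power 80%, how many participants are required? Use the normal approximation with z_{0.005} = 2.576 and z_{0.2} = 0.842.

For a one-sample test: n = ((z_{α/2} + z_β) / d)².
z_{α/2} + z_β = 2.576 + 0.842 = 3.418.
n = (3.418 / 0.52)² = 6.573² = 43.21.
Round up.

n = 44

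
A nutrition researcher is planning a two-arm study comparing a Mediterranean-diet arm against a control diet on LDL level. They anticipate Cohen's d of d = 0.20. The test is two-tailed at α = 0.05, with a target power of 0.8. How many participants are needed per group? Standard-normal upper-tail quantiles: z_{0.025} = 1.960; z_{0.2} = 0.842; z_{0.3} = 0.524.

n = 393 per group

For two independent groups with equal n: n = 2·((z_{α/2} + z_β) / d)².
z_{α/2} + z_β = 1.960 + 0.842 = 2.802.
n = 2 × (2.802 / 0.20)² = 2 × 14.010² = 2 × 196.28 = 392.6.
Round up to the next whole participant.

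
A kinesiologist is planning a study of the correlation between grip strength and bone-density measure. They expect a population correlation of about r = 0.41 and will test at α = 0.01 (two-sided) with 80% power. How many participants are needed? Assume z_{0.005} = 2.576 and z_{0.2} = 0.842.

Fisher's z: C = ½·ln((1+r)/(1−r)) = ½·ln(2.3898) = 0.4356.
n = ((z_{α/2} + z_β)/C)² + 3.
(2.576 + 0.842) / 0.4356 = 3.418 / 0.4356 = 7.847.
n = 7.847² + 3 = 61.57 + 3 = 64.6.
Round up.

n = 65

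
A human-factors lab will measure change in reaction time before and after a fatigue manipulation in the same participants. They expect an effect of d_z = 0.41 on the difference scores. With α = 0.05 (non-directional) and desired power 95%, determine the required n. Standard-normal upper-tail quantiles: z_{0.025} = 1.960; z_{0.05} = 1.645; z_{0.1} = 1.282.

n = 78 pairs

For a paired (one-sample on differences) test: n = ((z_{α/2} + z_β) / d)².
z_{α/2} + z_β = 1.960 + 1.645 = 3.605.
n = (3.605 / 0.41)² = 8.793² = 77.31.
Round up.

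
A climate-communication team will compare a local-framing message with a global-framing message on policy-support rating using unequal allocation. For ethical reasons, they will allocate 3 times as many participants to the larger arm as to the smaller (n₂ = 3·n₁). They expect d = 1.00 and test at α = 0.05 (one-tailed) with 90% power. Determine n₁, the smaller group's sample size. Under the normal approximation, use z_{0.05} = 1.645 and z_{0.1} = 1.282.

n₁ = 12

With allocation ratio k = n₂/n₁ = 3, Var(x̄₁−x̄₂) = σ²(1/n₁ + 1/(k·n₁)) = σ²·(k+1)/(k·n₁).
So n₁ = (1 + 1/k)·((z_{α} + z_β)/d)² = 1.333 × (2.927/1.00)².
n₁ = 1.333 × 8.57 = 11.4.
Round up: n₁ = 12, giving n₂ = 3 × 12 = 36.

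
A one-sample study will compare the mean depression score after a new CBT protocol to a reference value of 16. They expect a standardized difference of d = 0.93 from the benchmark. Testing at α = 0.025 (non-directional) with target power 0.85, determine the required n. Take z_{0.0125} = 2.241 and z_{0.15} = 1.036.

n = 13

For a one-sample test: n = ((z_{α/2} + z_β) / d)².
z_{α/2} + z_β = 2.241 + 1.036 = 3.277.
n = (3.277 / 0.93)² = 3.524² = 12.42.
Round up.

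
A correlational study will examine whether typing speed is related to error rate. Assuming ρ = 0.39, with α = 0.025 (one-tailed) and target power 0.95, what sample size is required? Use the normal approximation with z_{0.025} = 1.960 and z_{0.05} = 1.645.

Fisher's z: C = ½·ln((1+r)/(1−r)) = ½·ln(2.2787) = 0.4118.
n = ((z_{α} + z_β)/C)² + 3.
(1.960 + 1.645) / 0.4118 = 3.605 / 0.4118 = 8.754.
n = 8.754² + 3 = 76.64 + 3 = 79.6.
Round up.

n = 80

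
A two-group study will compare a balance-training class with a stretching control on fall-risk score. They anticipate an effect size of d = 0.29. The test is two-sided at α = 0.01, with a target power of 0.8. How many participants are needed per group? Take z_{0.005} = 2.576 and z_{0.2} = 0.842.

n = 278 per group

For two independent groups with equal n: n = 2·((z_{α/2} + z_β) / d)².
z_{α/2} + z_β = 2.576 + 0.842 = 3.418.
n = 2 × (3.418 / 0.29)² = 2 × 11.786² = 2 × 138.91 = 277.8.
Round up to the next whole participant.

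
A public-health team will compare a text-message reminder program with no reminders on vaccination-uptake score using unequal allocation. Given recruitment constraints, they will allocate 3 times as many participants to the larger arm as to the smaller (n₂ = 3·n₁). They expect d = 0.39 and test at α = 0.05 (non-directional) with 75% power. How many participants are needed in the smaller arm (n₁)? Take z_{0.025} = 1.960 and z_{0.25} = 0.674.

n₁ = 61

With allocation ratio k = n₂/n₁ = 3, Var(x̄₁−x̄₂) = σ²(1/n₁ + 1/(k·n₁)) = σ²·(k+1)/(k·n₁).
So n₁ = (1 + 1/k)·((z_{α/2} + z_β)/d)² = 1.333 × (2.634/0.39)².
n₁ = 1.333 × 45.61 = 60.8.
Round up: n₁ = 61, giving n₂ = 3 × 61 = 183.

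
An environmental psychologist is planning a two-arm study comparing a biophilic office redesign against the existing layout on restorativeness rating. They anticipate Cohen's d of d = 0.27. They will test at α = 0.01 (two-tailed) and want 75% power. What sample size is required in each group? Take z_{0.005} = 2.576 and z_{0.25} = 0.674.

n = 290 per group

For two independent groups with equal n: n = 2·((z_{α/2} + z_β) / d)².
z_{α/2} + z_β = 2.576 + 0.674 = 3.250.
n = 2 × (3.250 / 0.27)² = 2 × 12.037² = 2 × 144.89 = 289.8.
Round up to the next whole participant.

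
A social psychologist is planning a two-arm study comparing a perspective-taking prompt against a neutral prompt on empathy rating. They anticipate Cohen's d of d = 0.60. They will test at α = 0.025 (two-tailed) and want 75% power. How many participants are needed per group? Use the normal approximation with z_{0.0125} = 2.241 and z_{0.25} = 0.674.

For two independent groups with equal n: n = 2·((z_{α/2} + z_β) / d)².
z_{α/2} + z_β = 2.241 + 0.674 = 2.915.
n = 2 × (2.915 / 0.60)² = 2 × 4.858² = 2 × 23.60 = 47.2.
Round up to the next whole participant.

n = 48 per group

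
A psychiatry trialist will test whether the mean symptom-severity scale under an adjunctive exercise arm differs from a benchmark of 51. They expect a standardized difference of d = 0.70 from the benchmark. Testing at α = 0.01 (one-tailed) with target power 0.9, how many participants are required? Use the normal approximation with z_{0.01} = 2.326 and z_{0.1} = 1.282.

For a one-sample test: n = ((z_{α} + z_β) / d)².
z_{α} + z_β = 2.326 + 1.282 = 3.608.
n = (3.608 / 0.70)² = 5.154² = 26.57.
Round up.

n = 27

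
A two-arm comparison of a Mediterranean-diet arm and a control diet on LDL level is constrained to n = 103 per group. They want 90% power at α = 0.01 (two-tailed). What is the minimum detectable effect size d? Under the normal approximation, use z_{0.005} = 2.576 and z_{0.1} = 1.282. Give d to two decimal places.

d_min ≈ 0.54

For two independent groups of n = 103 each: d_min = (z_{α/2} + z_β)·√(2/n).
z-sum = 2.576 + 1.282 = 3.858.
d_min = 3.858 × √(2/103) = 3.858 × 0.1393 = 0.538.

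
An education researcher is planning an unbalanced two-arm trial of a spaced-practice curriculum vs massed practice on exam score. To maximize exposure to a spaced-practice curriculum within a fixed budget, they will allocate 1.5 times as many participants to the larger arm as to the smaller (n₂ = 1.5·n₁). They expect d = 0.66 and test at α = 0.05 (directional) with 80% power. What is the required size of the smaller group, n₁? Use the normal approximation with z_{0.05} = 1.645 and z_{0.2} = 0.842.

n₁ = 24

With allocation ratio k = n₂/n₁ = 1.5, Var(x̄₁−x̄₂) = σ²(1/n₁ + 1/(k·n₁)) = σ²·(k+1)/(k·n₁).
So n₁ = (1 + 1/k)·((z_{α} + z_β)/d)² = 1.667 × (2.487/0.66)².
n₁ = 1.667 × 14.20 = 23.7.
Round up: n₁ = 24, giving n₂ = 1.5 × 24 = 36.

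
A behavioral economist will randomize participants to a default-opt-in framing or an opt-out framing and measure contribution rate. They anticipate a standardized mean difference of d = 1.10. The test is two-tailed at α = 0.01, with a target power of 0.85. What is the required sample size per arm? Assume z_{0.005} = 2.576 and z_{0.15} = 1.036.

n = 22 per group

For two independent groups with equal n: n = 2·((z_{α/2} + z_β) / d)².
z_{α/2} + z_β = 2.576 + 1.036 = 3.612.
n = 2 × (3.612 / 1.10)² = 2 × 3.284² = 2 × 10.78 = 21.6.
Round up to the next whole participant.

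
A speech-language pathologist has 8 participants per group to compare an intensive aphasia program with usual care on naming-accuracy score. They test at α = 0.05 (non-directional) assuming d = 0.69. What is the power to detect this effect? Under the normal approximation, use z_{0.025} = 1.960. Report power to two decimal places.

power ≈ 0.28

For two equal groups, power = Φ(d·√(n/2) − z_{α/2}).
d·√(n/2) = 0.69 × √(8/2) = 0.69 × 2.000 = 1.380.
z_β = 1.380 − 1.960 = -0.580.
Power = Φ(-0.580) = 0.281.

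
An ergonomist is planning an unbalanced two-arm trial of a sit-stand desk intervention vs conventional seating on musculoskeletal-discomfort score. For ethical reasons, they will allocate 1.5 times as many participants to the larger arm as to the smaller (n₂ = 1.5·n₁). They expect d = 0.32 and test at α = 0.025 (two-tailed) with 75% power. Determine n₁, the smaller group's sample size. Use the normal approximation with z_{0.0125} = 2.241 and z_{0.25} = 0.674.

With allocation ratio k = n₂/n₁ = 1.5, Var(x̄₁−x̄₂) = σ²(1/n₁ + 1/(k·n₁)) = σ²·(k+1)/(k·n₁).
So n₁ = (1 + 1/k)·((z_{α/2} + z_β)/d)² = 1.667 × (2.915/0.32)².
n₁ = 1.667 × 82.98 = 138.3.
Round up: n₁ = 139, giving n₂ = ⌈1.5 × 139⌉ = ⌈208.5⌉ = 209.

n₁ = 139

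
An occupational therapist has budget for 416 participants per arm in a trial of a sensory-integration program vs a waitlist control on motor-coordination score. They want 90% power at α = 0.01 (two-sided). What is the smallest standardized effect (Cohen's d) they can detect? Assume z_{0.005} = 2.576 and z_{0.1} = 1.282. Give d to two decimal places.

d_min ≈ 0.27

For two independent groups of n = 416 each: d_min = (z_{α/2} + z_β)·√(2/n).
z-sum = 2.576 + 1.282 = 3.858.
d_min = 3.858 × √(2/416) = 3.858 × 0.0693 = 0.268.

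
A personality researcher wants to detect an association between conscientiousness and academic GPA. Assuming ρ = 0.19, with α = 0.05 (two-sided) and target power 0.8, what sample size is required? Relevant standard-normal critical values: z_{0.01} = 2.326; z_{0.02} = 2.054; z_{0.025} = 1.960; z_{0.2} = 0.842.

Fisher's z: C = ½·ln((1+r)/(1−r)) = ½·ln(1.4691) = 0.1923.
n = ((z_{α/2} + z_β)/C)² + 3.
(1.960 + 0.842) / 0.1923 = 2.802 / 0.1923 = 14.571.
n = 14.571² + 3 = 212.31 + 3 = 215.3.
Round up.

n = 216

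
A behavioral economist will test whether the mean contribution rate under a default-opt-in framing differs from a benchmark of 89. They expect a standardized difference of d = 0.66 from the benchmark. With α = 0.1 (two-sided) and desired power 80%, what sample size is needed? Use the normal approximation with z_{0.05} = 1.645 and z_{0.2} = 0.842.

For a one-sample test: n = ((z_{α/2} + z_β) / d)².
z_{α/2} + z_β = 1.645 + 0.842 = 2.487.
n = (2.487 / 0.66)² = 3.768² = 14.20.
Round up.

n = 15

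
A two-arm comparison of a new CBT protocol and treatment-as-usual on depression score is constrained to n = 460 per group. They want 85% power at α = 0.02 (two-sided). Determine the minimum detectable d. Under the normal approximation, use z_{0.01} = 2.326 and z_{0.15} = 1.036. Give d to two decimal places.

d_min ≈ 0.22

For two independent groups of n = 460 each: d_min = (z_{α/2} + z_β)·√(2/n).
z-sum = 2.326 + 1.036 = 3.362.
d_min = 3.362 × √(2/460) = 3.362 × 0.0659 = 0.222.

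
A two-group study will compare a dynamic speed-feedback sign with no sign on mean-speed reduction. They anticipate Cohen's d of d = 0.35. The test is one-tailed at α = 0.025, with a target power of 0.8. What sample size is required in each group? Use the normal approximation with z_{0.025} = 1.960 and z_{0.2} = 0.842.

For two independent groups with equal n: n = 2·((z_{α} + z_β) / d)².
z_{α} + z_β = 1.960 + 0.842 = 2.802.
n = 2 × (2.802 / 0.35)² = 2 × 8.006² = 2 × 64.09 = 128.2.
Round up to the next whole participant.

n = 129 per group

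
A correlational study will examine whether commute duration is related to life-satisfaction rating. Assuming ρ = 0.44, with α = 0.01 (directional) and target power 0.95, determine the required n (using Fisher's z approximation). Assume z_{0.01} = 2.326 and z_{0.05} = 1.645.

Fisher's z: C = ½·ln((1+r)/(1−r)) = ½·ln(2.5714) = 0.4722.
n = ((z_{α} + z_β)/C)² + 3.
(2.326 + 1.645) / 0.4722 = 3.971 / 0.4722 = 8.410.
n = 8.410² + 3 = 70.72 + 3 = 73.7.
Round up.

n = 74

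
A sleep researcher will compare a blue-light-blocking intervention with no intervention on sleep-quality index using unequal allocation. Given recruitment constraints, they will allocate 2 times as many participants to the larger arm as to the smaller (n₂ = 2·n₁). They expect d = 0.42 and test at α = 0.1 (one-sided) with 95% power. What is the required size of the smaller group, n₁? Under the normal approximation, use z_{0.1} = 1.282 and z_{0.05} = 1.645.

n₁ = 73

With allocation ratio k = n₂/n₁ = 2, Var(x̄₁−x̄₂) = σ²(1/n₁ + 1/(k·n₁)) = σ²·(k+1)/(k·n₁).
So n₁ = (1 + 1/k)·((z_{α} + z_β)/d)² = 1.500 × (2.927/0.42)².
n₁ = 1.500 × 48.57 = 72.9.
Round up: n₁ = 73, giving n₂ = 2 × 73 = 146.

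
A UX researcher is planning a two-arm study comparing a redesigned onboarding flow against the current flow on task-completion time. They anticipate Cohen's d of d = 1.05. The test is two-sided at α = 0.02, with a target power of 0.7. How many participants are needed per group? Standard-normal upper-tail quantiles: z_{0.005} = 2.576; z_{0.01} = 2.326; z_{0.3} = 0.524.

For two independent groups with equal n: n = 2·((z_{α/2} + z_β) / d)².
z_{α/2} + z_β = 2.326 + 0.524 = 2.850.
n = 2 × (2.850 / 1.05)² = 2 × 2.714² = 2 × 7.37 = 14.7.
Round up to the next whole participant.

n = 15 per group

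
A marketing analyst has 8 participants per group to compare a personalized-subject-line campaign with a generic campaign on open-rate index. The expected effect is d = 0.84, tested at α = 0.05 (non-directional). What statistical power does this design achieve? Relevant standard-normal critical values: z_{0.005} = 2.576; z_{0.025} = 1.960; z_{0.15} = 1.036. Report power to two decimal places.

power ≈ 0.39

For two equal groups, power = Φ(d·√(n/2) − z_{α/2}).
d·√(n/2) = 0.84 × √(8/2) = 0.84 × 2.000 = 1.680.
z_β = 1.680 − 1.960 = -0.280.
Power = Φ(-0.280) = 0.390.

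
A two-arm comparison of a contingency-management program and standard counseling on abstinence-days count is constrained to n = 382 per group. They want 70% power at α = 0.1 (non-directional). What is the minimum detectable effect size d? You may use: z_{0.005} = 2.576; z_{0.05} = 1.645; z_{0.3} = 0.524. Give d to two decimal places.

d_min ≈ 0.16

For two independent groups of n = 382 each: d_min = (z_{α/2} + z_β)·√(2/n).
z-sum = 1.645 + 0.524 = 2.169.
d_min = 2.169 × √(2/382) = 2.169 × 0.0724 = 0.157.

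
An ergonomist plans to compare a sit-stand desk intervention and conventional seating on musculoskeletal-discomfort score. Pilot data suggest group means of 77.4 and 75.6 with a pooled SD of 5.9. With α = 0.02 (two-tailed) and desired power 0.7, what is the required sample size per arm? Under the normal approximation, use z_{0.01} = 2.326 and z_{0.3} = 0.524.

Cohen's d = |M₁ − M₂| / SD_pooled = |77.4 − 75.6| / 5.9 = 1.8 / 5.9 = 0.305.
For two independent groups with equal n: n = 2·((z_{α/2} + z_β) / d)².
z_{α/2} + z_β = 2.326 + 0.524 = 2.850.
n = 2 × (2.850 / 0.305)² = 2 × 9.344² = 2 × 87.32 = 174.6.
Round up to the next whole participant.

n = 175 per group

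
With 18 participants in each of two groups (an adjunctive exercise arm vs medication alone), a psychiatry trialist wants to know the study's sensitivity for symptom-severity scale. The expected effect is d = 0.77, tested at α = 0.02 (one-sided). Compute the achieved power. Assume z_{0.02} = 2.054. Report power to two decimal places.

power ≈ 0.60

For two equal groups, power = Φ(d·√(n/2) − z_{α}).
d·√(n/2) = 0.77 × √(18/2) = 0.77 × 3.000 = 2.310.
z_β = 2.310 − 2.054 = 0.256.
Power = Φ(0.256) = 0.601.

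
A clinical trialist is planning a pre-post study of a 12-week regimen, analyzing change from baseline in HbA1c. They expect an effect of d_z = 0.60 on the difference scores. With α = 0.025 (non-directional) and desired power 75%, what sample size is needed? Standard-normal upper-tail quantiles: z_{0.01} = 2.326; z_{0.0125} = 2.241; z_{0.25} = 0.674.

n = 24 pairs

For a paired (one-sample on differences) test: n = ((z_{α/2} + z_β) / d)².
z_{α/2} + z_β = 2.241 + 0.674 = 2.915.
n = (2.915 / 0.60)² = 4.858² = 23.60.
Round up.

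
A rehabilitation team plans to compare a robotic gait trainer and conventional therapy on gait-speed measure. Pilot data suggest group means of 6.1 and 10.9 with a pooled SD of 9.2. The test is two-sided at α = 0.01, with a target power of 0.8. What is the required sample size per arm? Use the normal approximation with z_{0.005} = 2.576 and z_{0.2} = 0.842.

n = 86 per group

Cohen's d = |M₁ − M₂| / SD_pooled = |6.1 − 10.9| / 9.2 = 4.8 / 9.2 = 0.522.
For two independent groups with equal n: n = 2·((z_{α/2} + z_β) / d)².
z_{α/2} + z_β = 2.576 + 0.842 = 3.418.
n = 2 × (3.418 / 0.522)² = 2 × 6.548² = 2 × 42.87 = 85.7.
Round up to the next whole participant.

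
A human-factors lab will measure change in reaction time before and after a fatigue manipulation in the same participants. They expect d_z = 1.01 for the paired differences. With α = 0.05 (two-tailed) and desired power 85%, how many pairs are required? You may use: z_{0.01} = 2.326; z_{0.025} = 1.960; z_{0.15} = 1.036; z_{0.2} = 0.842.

For a paired (one-sample on differences) test: n = ((z_{α/2} + z_β) / d)².
z_{α/2} + z_β = 1.960 + 1.036 = 2.996.
n = (2.996 / 1.01)² = 2.966² = 8.80.
Round up.

n = 9 pairs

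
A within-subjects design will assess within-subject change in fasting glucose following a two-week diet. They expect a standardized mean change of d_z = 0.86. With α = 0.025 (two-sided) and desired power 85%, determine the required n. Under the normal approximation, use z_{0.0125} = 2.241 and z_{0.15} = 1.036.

For a paired (one-sample on differences) test: n = ((z_{α/2} + z_β) / d)².
z_{α/2} + z_β = 2.241 + 1.036 = 3.277.
n = (3.277 / 0.86)² = 3.810² = 14.52.
Round up.

n = 15 pairs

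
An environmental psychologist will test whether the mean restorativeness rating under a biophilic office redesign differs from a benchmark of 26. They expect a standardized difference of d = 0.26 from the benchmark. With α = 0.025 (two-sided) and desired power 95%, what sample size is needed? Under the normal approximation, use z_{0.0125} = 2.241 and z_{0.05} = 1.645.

n = 224

For a one-sample test: n = ((z_{α/2} + z_β) / d)².
z_{α/2} + z_β = 2.241 + 1.645 = 3.886.
n = (3.886 / 0.26)² = 14.946² = 223.39.
Round up.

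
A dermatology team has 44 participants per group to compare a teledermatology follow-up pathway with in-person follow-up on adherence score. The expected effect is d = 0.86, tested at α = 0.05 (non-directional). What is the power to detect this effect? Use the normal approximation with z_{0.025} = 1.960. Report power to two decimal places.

For two equal groups, power = Φ(d·√(n/2) − z_{α/2}).
d·√(n/2) = 0.86 × √(44/2) = 0.86 × 4.690 = 4.034.
z_β = 4.034 − 1.960 = 2.074.
Power = Φ(2.074) = 0.981.

power ≈ 0.98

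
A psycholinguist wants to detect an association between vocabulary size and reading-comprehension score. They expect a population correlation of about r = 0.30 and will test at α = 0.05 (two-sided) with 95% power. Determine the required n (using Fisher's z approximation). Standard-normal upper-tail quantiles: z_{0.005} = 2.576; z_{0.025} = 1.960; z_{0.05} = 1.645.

Fisher's z: C = ½·ln((1+r)/(1−r)) = ½·ln(1.8571) = 0.3095.
n = ((z_{α/2} + z_β)/C)² + 3.
(1.960 + 1.645) / 0.3095 = 3.605 / 0.3095 = 11.648.
n = 11.648² + 3 = 135.67 + 3 = 138.7.
Round up.

n = 139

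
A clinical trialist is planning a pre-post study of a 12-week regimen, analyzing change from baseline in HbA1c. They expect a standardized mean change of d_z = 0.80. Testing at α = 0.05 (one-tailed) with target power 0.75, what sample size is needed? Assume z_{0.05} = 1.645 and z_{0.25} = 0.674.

n = 9 pairs

For a paired (one-sample on differences) test: n = ((z_{α} + z_β) / d)².
z_{α} + z_β = 1.645 + 0.674 = 2.319.
n = (2.319 / 0.80)² = 2.899² = 8.40.
Round up.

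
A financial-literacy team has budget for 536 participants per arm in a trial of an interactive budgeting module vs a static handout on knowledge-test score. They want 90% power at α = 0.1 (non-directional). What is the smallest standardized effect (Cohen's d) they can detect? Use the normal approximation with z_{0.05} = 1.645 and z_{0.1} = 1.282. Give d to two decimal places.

For two independent groups of n = 536 each: d_min = (z_{α/2} + z_β)·√(2/n).
z-sum = 1.645 + 1.282 = 2.927.
d_min = 2.927 × √(2/536) = 2.927 × 0.0611 = 0.179.

d_min ≈ 0.18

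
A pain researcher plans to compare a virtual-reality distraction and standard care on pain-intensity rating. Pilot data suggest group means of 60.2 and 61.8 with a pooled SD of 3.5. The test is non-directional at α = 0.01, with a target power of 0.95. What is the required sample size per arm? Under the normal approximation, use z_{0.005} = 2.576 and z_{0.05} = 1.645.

n = 171 per group

Cohen's d = |M₁ − M₂| / SD_pooled = |60.2 − 61.8| / 3.5 = 1.6 / 3.5 = 0.457.
For two independent groups with equal n: n = 2·((z_{α/2} + z_β) / d)².
z_{α/2} + z_β = 2.576 + 1.645 = 4.221.
n = 2 × (4.221 / 0.457)² = 2 × 9.236² = 2 × 85.31 = 170.6.
Round up to the next whole participant.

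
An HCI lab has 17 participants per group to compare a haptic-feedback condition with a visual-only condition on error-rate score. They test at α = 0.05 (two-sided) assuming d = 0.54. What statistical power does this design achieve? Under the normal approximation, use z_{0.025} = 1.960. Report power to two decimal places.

For two equal groups, power = Φ(d·√(n/2) − z_{α/2}).
d·√(n/2) = 0.54 × √(17/2) = 0.54 × 2.915 = 1.574.
z_β = 1.574 − 1.960 = -0.386.
Power = Φ(-0.386) = 0.350.

power ≈ 0.35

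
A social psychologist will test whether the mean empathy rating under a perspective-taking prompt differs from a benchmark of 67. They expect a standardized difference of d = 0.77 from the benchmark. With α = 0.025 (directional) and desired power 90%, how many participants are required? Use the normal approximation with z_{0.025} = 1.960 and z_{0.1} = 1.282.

For a one-sample test: n = ((z_{α} + z_β) / d)².
z_{α} + z_β = 1.960 + 1.282 = 3.242.
n = (3.242 / 0.77)² = 4.210² = 17.73.
Round up.

n = 18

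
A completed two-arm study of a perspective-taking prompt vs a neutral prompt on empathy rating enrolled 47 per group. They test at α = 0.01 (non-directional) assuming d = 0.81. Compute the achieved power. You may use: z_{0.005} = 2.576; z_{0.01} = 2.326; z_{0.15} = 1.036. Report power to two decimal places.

power ≈ 0.91

For two equal groups, power = Φ(d·√(n/2) − z_{α/2}).
d·√(n/2) = 0.81 × √(47/2) = 0.81 × 4.848 = 3.927.
z_β = 3.927 − 2.576 = 1.351.
Power = Φ(1.351) = 0.912.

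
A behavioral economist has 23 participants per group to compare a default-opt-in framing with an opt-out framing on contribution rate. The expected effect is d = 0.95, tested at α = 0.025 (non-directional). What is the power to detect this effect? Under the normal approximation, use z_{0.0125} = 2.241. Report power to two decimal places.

power ≈ 0.84

For two equal groups, power = Φ(d·√(n/2) − z_{α/2}).
d·√(n/2) = 0.95 × √(23/2) = 0.95 × 3.391 = 3.222.
z_β = 3.222 − 2.241 = 0.981.
Power = Φ(0.981) = 0.837.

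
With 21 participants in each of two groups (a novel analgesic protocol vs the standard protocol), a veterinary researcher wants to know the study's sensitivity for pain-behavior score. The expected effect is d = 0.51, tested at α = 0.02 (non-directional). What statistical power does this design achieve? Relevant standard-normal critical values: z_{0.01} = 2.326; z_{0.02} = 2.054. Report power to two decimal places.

power ≈ 0.25

For two equal groups, power = Φ(d·√(n/2) − z_{α/2}).
d·√(n/2) = 0.51 × √(21/2) = 0.51 × 3.240 = 1.653.
z_β = 1.653 − 2.326 = -0.673.
Power = Φ(-0.673) = 0.250.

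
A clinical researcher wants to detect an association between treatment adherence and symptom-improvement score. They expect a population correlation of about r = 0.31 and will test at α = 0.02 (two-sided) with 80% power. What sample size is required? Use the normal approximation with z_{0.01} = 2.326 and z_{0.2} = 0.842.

Fisher's z: C = ½·ln((1+r)/(1−r)) = ½·ln(1.8986) = 0.3205.
n = ((z_{α/2} + z_β)/C)² + 3.
(2.326 + 0.842) / 0.3205 = 3.168 / 0.3205 = 9.885.
n = 9.885² + 3 = 97.70 + 3 = 100.7.
Round up.

n = 101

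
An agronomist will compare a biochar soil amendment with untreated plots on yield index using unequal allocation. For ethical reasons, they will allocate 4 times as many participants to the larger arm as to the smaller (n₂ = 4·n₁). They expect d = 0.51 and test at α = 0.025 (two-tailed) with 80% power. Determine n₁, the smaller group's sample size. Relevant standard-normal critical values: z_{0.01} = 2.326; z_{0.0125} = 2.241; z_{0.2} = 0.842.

n₁ = 46

With allocation ratio k = n₂/n₁ = 4, Var(x̄₁−x̄₂) = σ²(1/n₁ + 1/(k·n₁)) = σ²·(k+1)/(k·n₁).
So n₁ = (1 + 1/k)·((z_{α/2} + z_β)/d)² = 1.250 × (3.083/0.51)².
n₁ = 1.250 × 36.54 = 45.7.
Round up: n₁ = 46, giving n₂ = 4 × 46 = 184.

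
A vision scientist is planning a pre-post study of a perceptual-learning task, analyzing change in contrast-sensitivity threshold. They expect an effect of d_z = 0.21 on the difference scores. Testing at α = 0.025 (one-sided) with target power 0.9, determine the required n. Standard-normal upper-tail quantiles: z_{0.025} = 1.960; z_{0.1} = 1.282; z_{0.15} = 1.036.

n = 239 pairs

For a paired (one-sample on differences) test: n = ((z_{α} + z_β) / d)².
z_{α} + z_β = 1.960 + 1.282 = 3.242.
n = (3.242 / 0.21)² = 15.438² = 238.33.
Round up.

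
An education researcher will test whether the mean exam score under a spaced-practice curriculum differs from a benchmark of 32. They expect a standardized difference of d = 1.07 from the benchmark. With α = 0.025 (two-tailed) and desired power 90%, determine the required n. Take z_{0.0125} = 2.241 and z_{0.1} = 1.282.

For a one-sample test: n = ((z_{α/2} + z_β) / d)².
z_{α/2} + z_β = 2.241 + 1.282 = 3.523.
n = (3.523 / 1.07)² = 3.293² = 10.84.
Round up.

n = 11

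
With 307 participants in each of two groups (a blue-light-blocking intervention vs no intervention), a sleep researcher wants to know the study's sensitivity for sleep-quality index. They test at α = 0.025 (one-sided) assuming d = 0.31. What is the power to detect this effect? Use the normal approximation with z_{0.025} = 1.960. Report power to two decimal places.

For two equal groups, power = Φ(d·√(n/2) − z_{α}).
d·√(n/2) = 0.31 × √(307/2) = 0.31 × 12.390 = 3.841.
z_β = 3.841 − 1.960 = 1.881.
Power = Φ(1.881) = 0.970.

power ≈ 0.97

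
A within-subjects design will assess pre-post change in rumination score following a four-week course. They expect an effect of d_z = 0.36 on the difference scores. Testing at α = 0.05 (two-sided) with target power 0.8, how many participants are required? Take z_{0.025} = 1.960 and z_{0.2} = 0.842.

n = 61 pairs

For a paired (one-sample on differences) test: n = ((z_{α/2} + z_β) / d)².
z_{α/2} + z_β = 1.960 + 0.842 = 2.802.
n = (2.802 / 0.36)² = 7.783² = 60.58.
Round up.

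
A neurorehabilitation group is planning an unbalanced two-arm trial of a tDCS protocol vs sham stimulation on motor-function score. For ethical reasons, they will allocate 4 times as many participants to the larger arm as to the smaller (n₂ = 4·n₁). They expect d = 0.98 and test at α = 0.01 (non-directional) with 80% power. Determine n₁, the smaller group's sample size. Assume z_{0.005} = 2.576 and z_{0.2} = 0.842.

With allocation ratio k = n₂/n₁ = 4, Var(x̄₁−x̄₂) = σ²(1/n₁ + 1/(k·n₁)) = σ²·(k+1)/(k·n₁).
So n₁ = (1 + 1/k)·((z_{α/2} + z_β)/d)² = 1.250 × (3.418/0.98)².
n₁ = 1.250 × 12.16 = 15.2.
Round up: n₁ = 16, giving n₂ = 4 × 16 = 64.

n₁ = 16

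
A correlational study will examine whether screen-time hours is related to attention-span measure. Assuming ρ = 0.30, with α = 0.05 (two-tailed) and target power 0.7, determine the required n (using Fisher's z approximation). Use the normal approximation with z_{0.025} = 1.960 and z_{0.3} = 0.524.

Fisher's z: C = ½·ln((1+r)/(1−r)) = ½·ln(1.8571) = 0.3095.
n = ((z_{α/2} + z_β)/C)² + 3.
(1.960 + 0.524) / 0.3095 = 2.484 / 0.3095 = 8.026.
n = 8.026² + 3 = 64.41 + 3 = 67.4.
Round up.

n = 68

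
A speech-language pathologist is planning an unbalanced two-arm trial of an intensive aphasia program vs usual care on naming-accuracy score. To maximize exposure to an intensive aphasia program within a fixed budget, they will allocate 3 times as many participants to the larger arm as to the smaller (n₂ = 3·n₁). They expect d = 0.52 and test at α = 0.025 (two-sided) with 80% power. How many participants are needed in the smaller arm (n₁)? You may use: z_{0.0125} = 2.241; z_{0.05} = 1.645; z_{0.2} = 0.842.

With allocation ratio k = n₂/n₁ = 3, Var(x̄₁−x̄₂) = σ²(1/n₁ + 1/(k·n₁)) = σ²·(k+1)/(k·n₁).
So n₁ = (1 + 1/k)·((z_{α/2} + z_β)/d)² = 1.333 × (3.083/0.52)².
n₁ = 1.333 × 35.15 = 46.9.
Round up: n₁ = 47, giving n₂ = 3 × 47 = 141.

n₁ = 47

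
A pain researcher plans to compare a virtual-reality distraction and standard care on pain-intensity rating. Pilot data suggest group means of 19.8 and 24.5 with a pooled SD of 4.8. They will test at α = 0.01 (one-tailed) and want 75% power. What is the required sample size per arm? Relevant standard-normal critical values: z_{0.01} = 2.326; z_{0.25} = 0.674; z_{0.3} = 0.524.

n = 19 per group

Cohen's d = |M₁ − M₂| / SD_pooled = |19.8 − 24.5| / 4.8 = 4.7 / 4.8 = 0.979.
For two independent groups with equal n: n = 2·((z_{α} + z_β) / d)².
z_{α} + z_β = 2.326 + 0.674 = 3.000.
n = 2 × (3.000 / 0.979)² = 2 × 3.064² = 2 × 9.39 = 18.8.
Round up to the next whole participant.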